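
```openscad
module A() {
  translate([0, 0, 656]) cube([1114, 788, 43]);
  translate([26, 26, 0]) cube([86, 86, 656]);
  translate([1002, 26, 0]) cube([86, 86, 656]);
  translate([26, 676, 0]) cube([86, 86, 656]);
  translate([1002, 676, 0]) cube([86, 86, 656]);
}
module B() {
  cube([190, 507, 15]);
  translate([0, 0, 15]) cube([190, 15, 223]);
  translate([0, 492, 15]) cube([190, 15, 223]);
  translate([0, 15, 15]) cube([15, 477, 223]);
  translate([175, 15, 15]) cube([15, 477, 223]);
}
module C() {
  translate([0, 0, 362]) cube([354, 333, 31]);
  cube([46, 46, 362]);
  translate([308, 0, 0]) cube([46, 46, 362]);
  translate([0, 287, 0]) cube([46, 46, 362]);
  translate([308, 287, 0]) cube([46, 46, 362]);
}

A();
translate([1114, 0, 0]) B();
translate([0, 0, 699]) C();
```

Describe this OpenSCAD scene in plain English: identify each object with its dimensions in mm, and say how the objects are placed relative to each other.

A is a rectangular dining table. The top is 1114×788×43 mm with its upper surface at z = 699 mm. It stands on four 86×86 mm square legs, each inset 26 mm from the nearest pair of top edges, running from the floor to the underside of the top.

B is an open-topped rectangular box: outside dimensions 190×507×238 mm, with a uniform wall and base thickness of 15 mm. The base is a full 190×507 slab on the floor; four walls sit on top of the base. The front and back walls (the −y and +y sides) span the full width; the two side walls fit between them.

C is a four-legged stool. The seat is 354×333 mm, 31 mm thick, top at z = 393 mm. It stands on four square legs, each 46×46 mm in cross-section, from z = 0 to the seat underside, each flush with a corner of the seat.

The open box is against the table's +x side, with their −y faces flush. The stool is on top of the table.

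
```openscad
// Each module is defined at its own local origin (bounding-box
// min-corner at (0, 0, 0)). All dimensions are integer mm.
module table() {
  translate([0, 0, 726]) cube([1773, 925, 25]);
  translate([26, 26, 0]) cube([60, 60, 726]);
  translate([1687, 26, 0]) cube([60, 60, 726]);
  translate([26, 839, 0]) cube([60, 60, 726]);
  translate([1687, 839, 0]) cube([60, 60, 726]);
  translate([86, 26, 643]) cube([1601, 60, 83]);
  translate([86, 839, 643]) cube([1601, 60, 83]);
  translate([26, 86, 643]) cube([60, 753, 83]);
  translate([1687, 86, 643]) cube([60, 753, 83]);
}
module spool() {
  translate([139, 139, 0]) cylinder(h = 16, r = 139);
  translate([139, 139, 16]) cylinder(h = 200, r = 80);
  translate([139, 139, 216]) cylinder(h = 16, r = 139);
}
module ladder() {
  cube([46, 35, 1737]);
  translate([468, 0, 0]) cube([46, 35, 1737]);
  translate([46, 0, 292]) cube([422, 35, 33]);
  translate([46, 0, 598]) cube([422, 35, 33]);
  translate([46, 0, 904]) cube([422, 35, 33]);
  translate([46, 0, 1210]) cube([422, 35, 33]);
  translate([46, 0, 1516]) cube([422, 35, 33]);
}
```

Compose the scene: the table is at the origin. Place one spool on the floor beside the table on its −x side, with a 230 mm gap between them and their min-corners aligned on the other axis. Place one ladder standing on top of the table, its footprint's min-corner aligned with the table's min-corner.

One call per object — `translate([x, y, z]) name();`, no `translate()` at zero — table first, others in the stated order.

table();
translate([-508, 0, 0]) spool();
translate([0, 0, 751]) ladder();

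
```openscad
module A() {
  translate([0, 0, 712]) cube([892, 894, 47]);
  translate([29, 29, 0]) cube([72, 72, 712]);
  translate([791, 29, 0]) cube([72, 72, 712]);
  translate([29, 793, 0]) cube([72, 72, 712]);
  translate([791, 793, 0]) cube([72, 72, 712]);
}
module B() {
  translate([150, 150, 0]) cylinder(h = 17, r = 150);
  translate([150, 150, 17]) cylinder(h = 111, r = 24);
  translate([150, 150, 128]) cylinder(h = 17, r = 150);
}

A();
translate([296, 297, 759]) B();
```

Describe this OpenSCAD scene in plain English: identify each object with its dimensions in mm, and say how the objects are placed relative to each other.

A is a rectangular dining table. The top is 892×894×47 mm with its upper surface at z = 759 mm. It stands on four 72×72 mm square legs, each inset 29 mm from the nearest pair of top edges, running from the floor to the underside of the top.

B is a spool: two coaxial disc flanges of radius 150 mm and thickness 17 mm, joined by a core cylinder of radius 24 mm and height 111 mm. The lower flange rests on z = 0 and the three cylinders share a vertical axis.

The spool is on top of the table, centred.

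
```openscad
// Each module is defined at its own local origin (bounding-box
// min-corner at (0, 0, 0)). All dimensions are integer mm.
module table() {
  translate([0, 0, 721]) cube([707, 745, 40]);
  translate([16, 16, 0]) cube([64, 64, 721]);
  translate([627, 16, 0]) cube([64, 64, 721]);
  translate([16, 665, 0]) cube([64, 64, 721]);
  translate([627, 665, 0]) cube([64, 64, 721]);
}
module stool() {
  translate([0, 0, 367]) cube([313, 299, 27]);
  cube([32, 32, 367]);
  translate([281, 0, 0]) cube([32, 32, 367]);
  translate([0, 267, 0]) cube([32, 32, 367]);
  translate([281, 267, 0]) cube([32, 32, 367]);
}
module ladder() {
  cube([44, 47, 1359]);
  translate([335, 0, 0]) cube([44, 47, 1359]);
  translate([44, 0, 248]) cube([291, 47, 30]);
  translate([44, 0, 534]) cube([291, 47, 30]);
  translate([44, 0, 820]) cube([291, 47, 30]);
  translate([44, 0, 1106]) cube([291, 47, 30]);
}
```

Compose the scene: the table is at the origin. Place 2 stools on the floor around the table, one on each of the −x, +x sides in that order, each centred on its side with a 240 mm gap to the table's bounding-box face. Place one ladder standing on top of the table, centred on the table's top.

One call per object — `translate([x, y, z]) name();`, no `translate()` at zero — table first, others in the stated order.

table();
translate([-553, 223, 0]) stool();
translate([947, 223, 0]) stool();
translate([164, 349, 761]) ladder();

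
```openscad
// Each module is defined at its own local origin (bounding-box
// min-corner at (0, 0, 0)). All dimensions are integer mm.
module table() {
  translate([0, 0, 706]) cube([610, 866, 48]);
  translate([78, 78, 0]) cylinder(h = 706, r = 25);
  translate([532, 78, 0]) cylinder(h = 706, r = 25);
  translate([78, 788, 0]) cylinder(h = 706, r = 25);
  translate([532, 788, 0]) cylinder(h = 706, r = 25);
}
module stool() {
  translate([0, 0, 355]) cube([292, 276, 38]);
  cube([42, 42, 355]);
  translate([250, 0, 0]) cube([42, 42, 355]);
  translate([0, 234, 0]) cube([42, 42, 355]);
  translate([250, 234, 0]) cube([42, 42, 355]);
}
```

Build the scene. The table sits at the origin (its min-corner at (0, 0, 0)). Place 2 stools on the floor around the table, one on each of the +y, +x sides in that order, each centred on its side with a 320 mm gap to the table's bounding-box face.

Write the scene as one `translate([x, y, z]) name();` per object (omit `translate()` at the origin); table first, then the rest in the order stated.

table();
translate([159, 1186, 0]) stool();
translate([930, 295, 0]) stool();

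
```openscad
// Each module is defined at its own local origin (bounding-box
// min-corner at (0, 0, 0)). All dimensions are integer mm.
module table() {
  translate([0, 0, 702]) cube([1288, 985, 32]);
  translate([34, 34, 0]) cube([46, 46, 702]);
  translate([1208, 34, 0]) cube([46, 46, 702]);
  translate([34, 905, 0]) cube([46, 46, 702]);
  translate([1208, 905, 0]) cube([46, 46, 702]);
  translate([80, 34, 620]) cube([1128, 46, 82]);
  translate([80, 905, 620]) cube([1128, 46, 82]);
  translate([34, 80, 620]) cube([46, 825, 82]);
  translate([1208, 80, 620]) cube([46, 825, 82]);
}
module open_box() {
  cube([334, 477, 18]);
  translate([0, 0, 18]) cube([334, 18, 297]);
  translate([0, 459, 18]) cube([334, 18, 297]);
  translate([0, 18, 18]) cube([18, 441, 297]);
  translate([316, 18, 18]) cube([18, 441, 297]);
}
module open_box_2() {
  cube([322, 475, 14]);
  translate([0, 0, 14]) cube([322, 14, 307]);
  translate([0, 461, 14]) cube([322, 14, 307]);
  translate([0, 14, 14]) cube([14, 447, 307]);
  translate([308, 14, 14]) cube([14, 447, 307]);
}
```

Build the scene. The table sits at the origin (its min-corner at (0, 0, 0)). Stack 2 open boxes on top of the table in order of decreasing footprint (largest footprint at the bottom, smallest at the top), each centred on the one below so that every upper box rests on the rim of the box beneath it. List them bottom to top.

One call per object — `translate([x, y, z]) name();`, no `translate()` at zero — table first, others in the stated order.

table();
translate([477, 254, 734]) open_box();
translate([483, 255, 1049]) open_box_2();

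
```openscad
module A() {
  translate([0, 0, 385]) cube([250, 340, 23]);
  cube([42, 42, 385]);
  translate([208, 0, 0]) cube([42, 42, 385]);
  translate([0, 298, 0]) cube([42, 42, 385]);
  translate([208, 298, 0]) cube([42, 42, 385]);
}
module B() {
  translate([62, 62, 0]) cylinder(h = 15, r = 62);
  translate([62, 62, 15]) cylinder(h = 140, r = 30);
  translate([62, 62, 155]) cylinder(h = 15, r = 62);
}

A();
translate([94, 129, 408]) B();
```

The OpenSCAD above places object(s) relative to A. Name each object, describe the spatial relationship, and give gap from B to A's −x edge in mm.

The spool's min-x is at 94; the stool's min-x is 0; gap = 94 mm.

A is a stool. B is a spool. The spool is on top of the stool. The gap from the spool to the stool's −x edge is 94 mm.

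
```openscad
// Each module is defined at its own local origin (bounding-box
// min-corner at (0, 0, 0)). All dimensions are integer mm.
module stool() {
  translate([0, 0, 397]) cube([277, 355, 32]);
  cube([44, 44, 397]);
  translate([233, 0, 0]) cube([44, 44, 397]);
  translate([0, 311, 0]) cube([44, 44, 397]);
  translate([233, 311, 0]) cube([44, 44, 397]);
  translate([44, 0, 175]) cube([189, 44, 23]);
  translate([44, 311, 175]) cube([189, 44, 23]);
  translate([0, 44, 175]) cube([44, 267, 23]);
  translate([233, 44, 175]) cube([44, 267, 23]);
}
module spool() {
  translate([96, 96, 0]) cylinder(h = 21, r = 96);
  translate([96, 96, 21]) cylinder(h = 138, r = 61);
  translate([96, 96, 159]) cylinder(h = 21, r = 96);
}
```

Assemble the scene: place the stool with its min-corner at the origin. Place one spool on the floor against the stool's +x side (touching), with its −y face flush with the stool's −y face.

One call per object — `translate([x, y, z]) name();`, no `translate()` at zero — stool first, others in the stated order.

stool();
translate([277, 0, 0]) spool();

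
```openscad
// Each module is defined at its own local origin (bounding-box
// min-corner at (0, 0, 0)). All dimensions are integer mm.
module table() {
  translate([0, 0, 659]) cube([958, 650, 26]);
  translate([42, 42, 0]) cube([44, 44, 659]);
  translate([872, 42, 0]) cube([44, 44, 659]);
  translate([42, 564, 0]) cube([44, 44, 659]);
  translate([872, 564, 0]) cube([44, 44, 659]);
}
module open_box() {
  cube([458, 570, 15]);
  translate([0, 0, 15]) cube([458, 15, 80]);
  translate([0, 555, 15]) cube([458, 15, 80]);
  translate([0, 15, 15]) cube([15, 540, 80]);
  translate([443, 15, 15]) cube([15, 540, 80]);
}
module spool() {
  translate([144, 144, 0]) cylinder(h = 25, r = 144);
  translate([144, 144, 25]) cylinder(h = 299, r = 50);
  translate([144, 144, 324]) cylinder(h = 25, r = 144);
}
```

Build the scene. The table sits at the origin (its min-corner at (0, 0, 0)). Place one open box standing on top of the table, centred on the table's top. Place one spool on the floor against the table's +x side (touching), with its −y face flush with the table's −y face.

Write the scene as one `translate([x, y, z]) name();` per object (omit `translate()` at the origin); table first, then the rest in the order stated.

table();
translate([250, 40, 685]) open_box();
translate([958, 0, 0]) spool();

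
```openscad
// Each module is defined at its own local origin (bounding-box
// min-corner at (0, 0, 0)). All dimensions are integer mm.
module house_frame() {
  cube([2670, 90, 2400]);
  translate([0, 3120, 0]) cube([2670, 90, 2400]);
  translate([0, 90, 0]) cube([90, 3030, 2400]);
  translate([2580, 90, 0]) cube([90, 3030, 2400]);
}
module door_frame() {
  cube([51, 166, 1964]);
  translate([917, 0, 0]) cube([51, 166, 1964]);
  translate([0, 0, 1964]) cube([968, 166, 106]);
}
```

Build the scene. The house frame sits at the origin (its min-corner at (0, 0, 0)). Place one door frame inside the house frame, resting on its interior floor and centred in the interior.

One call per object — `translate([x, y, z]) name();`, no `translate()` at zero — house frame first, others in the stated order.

house_frame();
translate([851, 1522, 0]) door_frame();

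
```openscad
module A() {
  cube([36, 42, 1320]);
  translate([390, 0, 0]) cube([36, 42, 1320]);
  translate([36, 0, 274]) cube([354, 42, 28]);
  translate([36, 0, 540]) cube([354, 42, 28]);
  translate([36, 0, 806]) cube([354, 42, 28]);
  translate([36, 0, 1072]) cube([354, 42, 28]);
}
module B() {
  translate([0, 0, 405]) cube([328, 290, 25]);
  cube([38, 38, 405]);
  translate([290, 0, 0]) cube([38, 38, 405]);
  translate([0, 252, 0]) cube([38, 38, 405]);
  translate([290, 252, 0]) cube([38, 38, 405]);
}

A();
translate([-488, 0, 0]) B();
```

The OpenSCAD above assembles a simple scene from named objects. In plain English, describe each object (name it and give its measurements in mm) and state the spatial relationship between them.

A is a wooden ladder with two side rails of 36×42 mm section and 1320 mm height, set 426 mm apart overall. Between them run 4 rectangular rungs (42 mm deep, 28 mm thick), front faces flush with the rails' −y face. The bottom of the first rung is 274 mm above the floor and each subsequent rung is 266 mm higher than the one below.

B is a four-legged stool. The seat is a 328×290×25 mm slab whose top surface is at z = 430 mm; four square legs, each 38×38 mm in cross-section, run from the floor (z = 0) to the underside of the seat, each flush with a corner of the seat.

The stool is on the floor beside the ladder on its −x side.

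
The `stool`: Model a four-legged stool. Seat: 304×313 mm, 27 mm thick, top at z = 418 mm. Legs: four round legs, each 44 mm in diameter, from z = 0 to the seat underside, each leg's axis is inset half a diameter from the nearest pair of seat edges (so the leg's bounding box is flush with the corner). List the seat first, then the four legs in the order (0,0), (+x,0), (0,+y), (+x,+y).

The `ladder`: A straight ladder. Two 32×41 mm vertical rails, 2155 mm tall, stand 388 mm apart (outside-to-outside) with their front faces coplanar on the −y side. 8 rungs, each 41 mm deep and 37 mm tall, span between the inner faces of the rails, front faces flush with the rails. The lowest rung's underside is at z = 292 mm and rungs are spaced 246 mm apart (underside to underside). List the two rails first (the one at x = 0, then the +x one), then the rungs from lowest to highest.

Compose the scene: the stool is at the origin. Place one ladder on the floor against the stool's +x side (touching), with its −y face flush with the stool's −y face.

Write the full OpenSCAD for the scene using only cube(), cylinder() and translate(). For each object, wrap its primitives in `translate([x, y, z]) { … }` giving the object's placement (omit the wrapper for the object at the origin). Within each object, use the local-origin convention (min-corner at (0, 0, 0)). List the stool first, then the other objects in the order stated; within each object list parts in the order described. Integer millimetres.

translate([0, 0, 391]) cube([304, 313, 27]);
translate([22, 22, 0]) cylinder(h = 391, r = 22);
translate([282, 22, 0]) cylinder(h = 391, r = 22);
translate([22, 291, 0]) cylinder(h = 391, r = 22);
translate([282, 291, 0]) cylinder(h = 391, r = 22);
translate([304, 0, 0]) {
  cube([32, 41, 2155]);
  translate([356, 0, 0]) cube([32, 41, 2155]);
  translate([32, 0, 292]) cube([324, 41, 37]);
  translate([32, 0, 538]) cube([324, 41, 37]);
  translate([32, 0, 784]) cube([324, 41, 37]);
  translate([32, 0, 1030]) cube([324, 41, 37]);
  translate([32, 0, 1276]) cube([324, 41, 37]);
  translate([32, 0, 1522]) cube([324, 41, 37]);
  translate([32, 0, 1768]) cube([324, 41, 37]);
  translate([32, 0, 2014]) cube([324, 41, 37]);
}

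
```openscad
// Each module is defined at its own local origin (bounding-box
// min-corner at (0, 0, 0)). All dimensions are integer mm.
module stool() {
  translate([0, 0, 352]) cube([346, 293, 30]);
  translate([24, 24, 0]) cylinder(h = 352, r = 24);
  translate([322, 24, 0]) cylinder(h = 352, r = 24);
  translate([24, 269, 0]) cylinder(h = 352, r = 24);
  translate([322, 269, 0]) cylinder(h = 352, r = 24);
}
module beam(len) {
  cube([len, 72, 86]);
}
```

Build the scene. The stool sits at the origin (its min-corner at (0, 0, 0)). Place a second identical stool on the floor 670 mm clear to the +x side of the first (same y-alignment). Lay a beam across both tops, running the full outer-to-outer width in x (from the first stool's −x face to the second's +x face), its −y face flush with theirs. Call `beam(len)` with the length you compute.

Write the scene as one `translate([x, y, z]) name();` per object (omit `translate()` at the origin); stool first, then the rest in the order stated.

stool();
translate([1016, 0, 0]) stool();
translate([0, 0, 382]) beam(1362);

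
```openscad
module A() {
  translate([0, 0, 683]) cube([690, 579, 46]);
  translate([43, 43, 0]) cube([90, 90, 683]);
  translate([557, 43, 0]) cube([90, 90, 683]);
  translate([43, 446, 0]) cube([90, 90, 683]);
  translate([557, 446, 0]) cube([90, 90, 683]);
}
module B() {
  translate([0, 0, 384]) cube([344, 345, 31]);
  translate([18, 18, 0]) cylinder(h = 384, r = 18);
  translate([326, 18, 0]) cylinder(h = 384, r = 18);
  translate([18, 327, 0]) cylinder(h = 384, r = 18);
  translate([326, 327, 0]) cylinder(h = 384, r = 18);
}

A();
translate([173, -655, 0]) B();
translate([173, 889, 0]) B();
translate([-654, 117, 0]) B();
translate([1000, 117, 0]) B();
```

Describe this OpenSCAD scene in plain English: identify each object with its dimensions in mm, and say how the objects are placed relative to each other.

A is a rectangular dining table. The top is 690×579×46 mm with its upper surface at z = 729 mm. It stands on four 90×90 mm square legs, each inset 43 mm from the nearest pair of top edges, running from the floor to the underside of the top.

B is a four-legged stool. The seat is 344×345 mm, 31 mm thick, top at z = 415 mm. It stands on four round legs, each 36 mm in diameter, from z = 0 to the seat underside, each leg's axis is inset half a diameter from the nearest pair of seat edges (so the leg's bounding box is flush with the corner).

Four stools sit around the table at the −y, +y, −x, +x sides.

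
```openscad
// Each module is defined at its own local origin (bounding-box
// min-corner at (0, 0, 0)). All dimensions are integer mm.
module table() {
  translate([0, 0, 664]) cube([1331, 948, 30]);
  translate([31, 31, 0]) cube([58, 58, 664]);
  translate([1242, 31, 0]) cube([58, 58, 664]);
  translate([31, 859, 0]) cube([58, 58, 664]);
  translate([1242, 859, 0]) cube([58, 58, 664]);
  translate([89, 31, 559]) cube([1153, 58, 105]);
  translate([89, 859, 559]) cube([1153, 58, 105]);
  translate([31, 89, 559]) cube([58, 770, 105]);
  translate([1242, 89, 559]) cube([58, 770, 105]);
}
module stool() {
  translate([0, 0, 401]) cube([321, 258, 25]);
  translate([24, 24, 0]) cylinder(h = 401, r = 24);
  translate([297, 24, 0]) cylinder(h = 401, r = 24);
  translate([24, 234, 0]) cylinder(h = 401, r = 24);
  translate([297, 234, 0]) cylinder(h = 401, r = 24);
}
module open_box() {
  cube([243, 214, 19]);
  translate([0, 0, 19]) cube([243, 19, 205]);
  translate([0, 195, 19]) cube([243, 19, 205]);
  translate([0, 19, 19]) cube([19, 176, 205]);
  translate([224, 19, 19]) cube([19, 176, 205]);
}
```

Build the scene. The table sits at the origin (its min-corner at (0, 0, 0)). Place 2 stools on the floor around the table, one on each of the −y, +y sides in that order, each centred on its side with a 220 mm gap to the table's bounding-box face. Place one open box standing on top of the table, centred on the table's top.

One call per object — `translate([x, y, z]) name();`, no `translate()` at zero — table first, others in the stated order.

table();
translate([505, -478, 0]) stool();
translate([505, 1168, 0]) stool();
translate([544, 367, 694]) open_box();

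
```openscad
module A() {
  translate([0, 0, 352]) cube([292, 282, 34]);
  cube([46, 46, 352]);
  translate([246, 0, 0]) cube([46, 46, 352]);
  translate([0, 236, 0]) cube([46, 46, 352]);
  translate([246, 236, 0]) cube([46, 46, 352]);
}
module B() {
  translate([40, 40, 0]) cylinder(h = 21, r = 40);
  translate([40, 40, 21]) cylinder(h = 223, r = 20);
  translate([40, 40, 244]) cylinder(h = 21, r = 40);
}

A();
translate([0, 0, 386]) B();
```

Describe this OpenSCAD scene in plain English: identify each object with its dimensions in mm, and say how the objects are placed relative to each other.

A is a four-legged stool. The seat is 292×282 mm, 34 mm thick, top at z = 386 mm. It stands on four square legs, each 46×46 mm in cross-section, from z = 0 to the seat underside, each flush with a corner of the seat.

B is a spool: two coaxial disc flanges of radius 40 mm and thickness 21 mm, joined by a core cylinder of radius 20 mm and height 223 mm. The lower flange rests on z = 0 and the three cylinders share a vertical axis.

The spool is on top of the stool.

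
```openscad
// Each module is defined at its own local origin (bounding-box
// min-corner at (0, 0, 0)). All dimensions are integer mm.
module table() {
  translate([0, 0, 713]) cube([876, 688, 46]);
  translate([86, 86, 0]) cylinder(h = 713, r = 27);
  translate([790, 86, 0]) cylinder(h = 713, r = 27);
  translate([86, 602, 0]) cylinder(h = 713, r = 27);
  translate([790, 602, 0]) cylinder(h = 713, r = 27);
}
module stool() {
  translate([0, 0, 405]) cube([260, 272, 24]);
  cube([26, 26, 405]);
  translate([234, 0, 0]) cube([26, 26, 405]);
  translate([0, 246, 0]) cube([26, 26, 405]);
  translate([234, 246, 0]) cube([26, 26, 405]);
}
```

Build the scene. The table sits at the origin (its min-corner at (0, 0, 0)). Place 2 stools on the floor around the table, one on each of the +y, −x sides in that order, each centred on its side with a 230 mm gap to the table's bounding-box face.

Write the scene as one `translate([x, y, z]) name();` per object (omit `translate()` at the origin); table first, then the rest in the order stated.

table();
translate([308, 918, 0]) stool();
translate([-490, 208, 0]) stool();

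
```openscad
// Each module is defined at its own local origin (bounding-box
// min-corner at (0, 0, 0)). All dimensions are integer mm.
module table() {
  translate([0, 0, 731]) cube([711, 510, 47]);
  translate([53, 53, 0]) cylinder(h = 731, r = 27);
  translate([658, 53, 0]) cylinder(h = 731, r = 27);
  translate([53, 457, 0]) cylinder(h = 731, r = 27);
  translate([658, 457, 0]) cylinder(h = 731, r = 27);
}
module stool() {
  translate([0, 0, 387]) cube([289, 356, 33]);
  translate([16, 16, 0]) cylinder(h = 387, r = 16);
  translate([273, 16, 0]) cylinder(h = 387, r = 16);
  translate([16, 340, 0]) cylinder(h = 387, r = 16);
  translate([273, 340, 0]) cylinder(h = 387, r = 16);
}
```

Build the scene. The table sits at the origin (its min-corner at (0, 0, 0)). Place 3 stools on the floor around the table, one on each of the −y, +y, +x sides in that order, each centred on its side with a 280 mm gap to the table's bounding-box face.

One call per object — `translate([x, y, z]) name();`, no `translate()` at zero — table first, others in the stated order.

table();
translate([211, -636, 0]) stool();
translate([211, 790, 0]) stool();
translate([991, 77, 0]) stool();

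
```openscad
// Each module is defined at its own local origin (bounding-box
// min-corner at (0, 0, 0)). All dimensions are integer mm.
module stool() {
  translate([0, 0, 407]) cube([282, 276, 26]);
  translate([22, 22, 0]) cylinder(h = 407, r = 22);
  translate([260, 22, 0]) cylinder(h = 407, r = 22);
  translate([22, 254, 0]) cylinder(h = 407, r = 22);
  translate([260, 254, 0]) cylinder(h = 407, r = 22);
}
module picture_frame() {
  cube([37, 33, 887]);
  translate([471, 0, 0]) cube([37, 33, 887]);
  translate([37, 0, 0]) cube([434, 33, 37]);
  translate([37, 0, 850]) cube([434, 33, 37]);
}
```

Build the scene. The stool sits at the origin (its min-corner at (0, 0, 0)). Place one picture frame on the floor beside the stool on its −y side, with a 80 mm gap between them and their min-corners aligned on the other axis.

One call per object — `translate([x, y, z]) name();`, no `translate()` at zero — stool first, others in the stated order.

stool();
translate([0, -113, 0]) picture_frame();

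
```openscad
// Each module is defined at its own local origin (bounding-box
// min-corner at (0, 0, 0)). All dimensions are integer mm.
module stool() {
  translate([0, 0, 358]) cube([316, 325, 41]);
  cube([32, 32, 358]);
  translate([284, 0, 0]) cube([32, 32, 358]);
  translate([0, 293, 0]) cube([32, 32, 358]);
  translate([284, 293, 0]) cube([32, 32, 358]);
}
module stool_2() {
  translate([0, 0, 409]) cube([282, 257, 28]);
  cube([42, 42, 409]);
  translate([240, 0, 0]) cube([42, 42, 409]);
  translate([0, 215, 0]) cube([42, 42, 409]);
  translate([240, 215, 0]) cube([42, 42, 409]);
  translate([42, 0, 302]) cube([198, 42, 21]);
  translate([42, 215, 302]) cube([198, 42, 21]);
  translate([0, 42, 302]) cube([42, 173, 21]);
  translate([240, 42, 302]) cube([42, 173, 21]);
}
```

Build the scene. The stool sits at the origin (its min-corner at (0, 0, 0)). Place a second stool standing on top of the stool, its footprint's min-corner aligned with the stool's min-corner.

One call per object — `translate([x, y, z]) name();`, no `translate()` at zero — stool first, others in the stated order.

stool();
translate([0, 0, 399]) stool_2();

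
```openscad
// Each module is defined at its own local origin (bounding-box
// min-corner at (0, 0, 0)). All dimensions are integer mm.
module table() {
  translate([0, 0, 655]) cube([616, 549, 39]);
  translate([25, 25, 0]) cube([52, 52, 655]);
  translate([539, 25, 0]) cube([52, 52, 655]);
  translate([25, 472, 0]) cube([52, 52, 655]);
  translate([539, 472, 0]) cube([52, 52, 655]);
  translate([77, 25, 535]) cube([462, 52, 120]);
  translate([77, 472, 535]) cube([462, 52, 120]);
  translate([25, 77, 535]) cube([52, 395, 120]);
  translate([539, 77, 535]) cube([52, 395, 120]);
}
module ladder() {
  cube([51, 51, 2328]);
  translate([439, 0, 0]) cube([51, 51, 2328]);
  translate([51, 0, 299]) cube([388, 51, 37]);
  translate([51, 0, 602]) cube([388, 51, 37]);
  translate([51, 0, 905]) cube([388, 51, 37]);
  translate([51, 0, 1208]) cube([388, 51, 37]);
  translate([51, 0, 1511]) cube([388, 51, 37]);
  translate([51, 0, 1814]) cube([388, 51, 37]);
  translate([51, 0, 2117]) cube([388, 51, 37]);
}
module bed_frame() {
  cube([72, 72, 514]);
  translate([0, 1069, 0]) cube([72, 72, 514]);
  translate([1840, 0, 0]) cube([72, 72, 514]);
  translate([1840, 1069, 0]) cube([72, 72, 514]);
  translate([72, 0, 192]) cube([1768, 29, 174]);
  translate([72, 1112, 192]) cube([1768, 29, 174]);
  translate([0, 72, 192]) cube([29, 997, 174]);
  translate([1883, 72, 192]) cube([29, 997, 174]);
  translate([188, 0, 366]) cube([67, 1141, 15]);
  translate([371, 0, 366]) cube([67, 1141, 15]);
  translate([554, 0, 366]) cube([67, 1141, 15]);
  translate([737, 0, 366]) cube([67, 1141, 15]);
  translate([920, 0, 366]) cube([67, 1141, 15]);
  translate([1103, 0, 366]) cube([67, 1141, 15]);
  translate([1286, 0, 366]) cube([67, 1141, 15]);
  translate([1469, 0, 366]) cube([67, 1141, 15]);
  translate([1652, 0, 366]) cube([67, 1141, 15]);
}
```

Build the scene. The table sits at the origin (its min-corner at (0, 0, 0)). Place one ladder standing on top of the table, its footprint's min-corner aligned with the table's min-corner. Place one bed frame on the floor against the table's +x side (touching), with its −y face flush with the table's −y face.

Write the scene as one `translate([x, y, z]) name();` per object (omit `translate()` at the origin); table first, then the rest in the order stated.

table();
translate([0, 0, 694]) ladder();
translate([616, 0, 0]) bed_frame();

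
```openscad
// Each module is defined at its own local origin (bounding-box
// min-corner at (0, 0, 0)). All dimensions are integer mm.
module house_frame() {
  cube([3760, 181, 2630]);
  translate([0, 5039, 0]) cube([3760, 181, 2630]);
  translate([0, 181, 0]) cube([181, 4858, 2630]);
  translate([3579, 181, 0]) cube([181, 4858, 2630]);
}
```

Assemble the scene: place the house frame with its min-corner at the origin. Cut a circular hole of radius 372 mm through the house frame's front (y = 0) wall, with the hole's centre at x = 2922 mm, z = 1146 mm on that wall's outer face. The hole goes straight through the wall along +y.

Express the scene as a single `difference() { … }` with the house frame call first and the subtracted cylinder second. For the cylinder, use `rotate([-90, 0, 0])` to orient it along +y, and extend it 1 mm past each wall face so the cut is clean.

difference() {
  house_frame();
  translate([2922, -1, 1146]) rotate([-90, 0, 0]) cylinder(h = 183, r = 372);
}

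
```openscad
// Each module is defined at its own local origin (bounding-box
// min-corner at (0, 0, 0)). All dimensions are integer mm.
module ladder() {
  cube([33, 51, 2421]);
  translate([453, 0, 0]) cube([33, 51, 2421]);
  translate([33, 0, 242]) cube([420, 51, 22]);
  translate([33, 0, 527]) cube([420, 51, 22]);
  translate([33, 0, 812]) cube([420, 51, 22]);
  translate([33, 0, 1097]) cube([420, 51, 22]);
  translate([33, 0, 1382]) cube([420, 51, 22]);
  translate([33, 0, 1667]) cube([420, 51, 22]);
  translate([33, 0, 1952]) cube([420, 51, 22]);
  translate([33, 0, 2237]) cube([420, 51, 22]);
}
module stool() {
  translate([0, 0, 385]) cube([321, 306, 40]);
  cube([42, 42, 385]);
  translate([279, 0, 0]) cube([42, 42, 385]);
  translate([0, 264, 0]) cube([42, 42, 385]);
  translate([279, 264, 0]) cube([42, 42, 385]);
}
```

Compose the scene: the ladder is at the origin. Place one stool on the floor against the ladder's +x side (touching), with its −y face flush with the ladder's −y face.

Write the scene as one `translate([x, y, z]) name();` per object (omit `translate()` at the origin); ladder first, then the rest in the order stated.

ladder();
translate([486, 0, 0]) stool();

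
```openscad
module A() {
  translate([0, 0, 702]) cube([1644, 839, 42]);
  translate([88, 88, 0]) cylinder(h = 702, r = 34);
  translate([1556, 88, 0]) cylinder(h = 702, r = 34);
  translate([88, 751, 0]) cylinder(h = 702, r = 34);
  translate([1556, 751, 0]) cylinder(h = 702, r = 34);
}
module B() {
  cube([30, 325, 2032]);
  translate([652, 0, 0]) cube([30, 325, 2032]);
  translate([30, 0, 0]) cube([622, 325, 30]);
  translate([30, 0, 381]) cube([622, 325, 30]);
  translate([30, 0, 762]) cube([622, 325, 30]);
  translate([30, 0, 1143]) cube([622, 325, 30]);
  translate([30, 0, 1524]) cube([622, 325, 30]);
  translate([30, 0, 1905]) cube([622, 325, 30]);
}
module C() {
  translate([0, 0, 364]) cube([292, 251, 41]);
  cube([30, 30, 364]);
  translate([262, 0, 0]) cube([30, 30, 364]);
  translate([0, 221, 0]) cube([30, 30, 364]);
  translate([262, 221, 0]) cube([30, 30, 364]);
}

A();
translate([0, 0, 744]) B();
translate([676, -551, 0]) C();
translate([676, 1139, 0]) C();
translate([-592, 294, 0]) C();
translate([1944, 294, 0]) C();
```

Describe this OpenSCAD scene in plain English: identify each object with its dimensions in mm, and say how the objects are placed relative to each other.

A is a table with a 1644×839 mm rectangular top, 42 mm thick, top surface at z = 744 mm, supported by four round legs of 68 mm diameter, each leg's bounding box inset 54 mm from the nearest pair of top edges, running from the floor.

B is a bookshelf 682 mm wide overall, 325 mm deep and 2032 mm tall. The two sides are 30 mm thick vertical panels. 6 horizontal shelves of 30 mm thickness span between the inner faces of the sides; the lowest shelf sits on the floor and shelves are stacked with a clear vertical gap of 351 mm between each pair.

C is a simple wooden stool: a rectangular seat 292 mm (x) by 251 mm (y), 41 mm thick, top face at z = 405 mm, on four square legs, each 30×30 mm in cross-section. The legs rest on z = 0, each flush with a corner of the seat.

The bookshelf is on top of the table. Four stools sit around the table at the −y, +y, −x, +x sides.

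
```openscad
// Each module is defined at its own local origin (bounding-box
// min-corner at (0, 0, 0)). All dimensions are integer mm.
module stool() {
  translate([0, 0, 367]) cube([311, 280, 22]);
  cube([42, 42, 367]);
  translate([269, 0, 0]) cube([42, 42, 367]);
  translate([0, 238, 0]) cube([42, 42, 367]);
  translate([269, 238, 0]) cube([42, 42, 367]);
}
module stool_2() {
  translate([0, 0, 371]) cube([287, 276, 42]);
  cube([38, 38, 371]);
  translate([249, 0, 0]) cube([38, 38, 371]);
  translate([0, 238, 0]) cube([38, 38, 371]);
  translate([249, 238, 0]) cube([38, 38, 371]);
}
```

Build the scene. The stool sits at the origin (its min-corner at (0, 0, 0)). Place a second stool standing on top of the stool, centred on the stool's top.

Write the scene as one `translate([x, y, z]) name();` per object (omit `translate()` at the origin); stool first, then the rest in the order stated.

stool();
translate([12, 2, 389]) stool_2();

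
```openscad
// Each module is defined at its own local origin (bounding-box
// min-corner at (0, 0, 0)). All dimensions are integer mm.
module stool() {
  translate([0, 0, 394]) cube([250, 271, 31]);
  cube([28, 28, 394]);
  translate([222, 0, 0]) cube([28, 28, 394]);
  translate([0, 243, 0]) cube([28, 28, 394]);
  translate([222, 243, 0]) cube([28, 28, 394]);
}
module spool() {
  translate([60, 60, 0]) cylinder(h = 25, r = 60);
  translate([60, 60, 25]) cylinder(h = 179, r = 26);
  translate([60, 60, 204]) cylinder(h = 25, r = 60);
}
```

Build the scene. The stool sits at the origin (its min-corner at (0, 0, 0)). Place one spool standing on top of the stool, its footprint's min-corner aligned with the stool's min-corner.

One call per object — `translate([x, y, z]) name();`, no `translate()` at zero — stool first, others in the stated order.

stool();
translate([0, 0, 425]) spool();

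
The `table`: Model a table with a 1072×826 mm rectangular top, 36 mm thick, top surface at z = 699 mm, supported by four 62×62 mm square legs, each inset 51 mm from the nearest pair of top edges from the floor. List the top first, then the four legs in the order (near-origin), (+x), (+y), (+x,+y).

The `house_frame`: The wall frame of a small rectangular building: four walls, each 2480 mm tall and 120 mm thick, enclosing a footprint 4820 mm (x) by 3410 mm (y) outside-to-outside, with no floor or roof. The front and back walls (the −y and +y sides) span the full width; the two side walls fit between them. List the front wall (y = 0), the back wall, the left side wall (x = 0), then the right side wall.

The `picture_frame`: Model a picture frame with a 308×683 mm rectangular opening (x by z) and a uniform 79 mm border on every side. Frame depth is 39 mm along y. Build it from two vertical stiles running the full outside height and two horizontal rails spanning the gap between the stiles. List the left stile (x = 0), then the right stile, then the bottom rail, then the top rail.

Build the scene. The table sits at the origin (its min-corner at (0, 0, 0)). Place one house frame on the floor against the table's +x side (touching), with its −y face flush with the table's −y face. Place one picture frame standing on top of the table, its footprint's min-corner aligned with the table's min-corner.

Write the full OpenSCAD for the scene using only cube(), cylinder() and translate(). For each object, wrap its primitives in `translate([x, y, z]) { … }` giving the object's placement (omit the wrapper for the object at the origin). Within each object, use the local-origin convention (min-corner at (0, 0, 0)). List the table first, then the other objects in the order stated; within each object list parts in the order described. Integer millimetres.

translate([0, 0, 663]) cube([1072, 826, 36]);
translate([51, 51, 0]) cube([62, 62, 663]);
translate([959, 51, 0]) cube([62, 62, 663]);
translate([51, 713, 0]) cube([62, 62, 663]);
translate([959, 713, 0]) cube([62, 62, 663]);
translate([1072, 0, 0]) {
  cube([4820, 120, 2480]);
  translate([0, 3290, 0]) cube([4820, 120, 2480]);
  translate([0, 120, 0]) cube([120, 3170, 2480]);
  translate([4700, 120, 0]) cube([120, 3170, 2480]);
}
translate([0, 0, 699]) {
  cube([79, 39, 841]);
  translate([387, 0, 0]) cube([79, 39, 841]);
  translate([79, 0, 0]) cube([308, 39, 79]);
  translate([79, 0, 762]) cube([308, 39, 79]);
}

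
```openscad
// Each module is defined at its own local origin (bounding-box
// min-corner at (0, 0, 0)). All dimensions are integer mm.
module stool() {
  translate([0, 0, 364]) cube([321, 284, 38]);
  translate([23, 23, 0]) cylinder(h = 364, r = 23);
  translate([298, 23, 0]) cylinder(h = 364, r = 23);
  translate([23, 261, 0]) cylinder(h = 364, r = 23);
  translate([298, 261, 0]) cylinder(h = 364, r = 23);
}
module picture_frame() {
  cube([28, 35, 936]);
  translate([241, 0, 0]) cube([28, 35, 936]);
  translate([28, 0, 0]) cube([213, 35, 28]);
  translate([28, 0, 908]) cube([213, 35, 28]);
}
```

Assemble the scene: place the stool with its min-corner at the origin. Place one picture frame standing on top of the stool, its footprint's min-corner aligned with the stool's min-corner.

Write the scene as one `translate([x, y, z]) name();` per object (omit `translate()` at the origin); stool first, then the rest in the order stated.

stool();
translate([0, 0, 402]) picture_frame();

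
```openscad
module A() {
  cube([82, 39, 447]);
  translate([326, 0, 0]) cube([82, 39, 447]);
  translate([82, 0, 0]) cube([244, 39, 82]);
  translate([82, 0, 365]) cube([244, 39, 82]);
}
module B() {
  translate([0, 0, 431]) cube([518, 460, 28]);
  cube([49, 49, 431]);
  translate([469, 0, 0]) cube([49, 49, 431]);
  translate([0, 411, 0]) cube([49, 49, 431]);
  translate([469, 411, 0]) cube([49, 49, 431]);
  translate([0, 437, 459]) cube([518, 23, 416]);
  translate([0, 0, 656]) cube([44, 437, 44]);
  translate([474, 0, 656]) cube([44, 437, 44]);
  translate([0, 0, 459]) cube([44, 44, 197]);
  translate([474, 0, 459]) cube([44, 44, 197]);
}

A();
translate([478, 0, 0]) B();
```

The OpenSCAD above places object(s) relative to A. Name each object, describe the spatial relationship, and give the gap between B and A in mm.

The chair's nearest face is 70 mm from the picture frame's +x face.

A is a picture frame. B is a chair. The chair is on the floor beside the picture frame on its +x side. The gap between the chair and the picture frame is 70 mm.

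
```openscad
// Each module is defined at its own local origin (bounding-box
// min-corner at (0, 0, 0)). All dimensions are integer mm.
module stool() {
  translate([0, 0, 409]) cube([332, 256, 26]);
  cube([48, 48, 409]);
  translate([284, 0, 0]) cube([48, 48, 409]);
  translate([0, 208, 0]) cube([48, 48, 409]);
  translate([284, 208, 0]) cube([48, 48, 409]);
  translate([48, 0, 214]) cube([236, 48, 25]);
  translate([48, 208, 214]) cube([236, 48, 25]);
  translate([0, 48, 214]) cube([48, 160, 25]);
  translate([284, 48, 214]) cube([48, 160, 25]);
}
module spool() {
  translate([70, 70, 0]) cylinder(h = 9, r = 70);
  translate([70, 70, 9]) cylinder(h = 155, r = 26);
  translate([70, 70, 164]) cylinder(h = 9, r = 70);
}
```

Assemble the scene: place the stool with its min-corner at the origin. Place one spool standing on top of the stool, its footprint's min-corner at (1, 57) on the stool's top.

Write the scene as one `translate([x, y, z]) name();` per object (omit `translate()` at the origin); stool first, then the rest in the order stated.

stool();
translate([1, 57, 435]) spool();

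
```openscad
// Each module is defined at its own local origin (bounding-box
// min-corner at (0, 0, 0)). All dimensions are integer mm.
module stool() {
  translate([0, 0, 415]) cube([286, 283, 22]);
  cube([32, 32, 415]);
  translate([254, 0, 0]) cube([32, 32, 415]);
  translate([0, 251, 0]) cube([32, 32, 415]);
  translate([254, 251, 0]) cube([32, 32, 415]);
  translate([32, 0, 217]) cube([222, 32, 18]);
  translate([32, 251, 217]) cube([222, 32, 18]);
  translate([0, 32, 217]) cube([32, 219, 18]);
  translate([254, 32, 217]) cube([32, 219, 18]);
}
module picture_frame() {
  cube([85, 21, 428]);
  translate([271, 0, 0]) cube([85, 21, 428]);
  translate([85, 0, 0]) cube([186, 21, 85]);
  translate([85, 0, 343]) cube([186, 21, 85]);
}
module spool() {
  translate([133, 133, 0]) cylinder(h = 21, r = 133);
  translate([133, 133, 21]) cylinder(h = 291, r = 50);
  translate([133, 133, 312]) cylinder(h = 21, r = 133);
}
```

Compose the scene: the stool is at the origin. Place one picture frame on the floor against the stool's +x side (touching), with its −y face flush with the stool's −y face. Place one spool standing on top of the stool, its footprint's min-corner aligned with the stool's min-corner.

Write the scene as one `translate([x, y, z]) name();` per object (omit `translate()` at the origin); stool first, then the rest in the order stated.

stool();
translate([286, 0, 0]) picture_frame();
translate([0, 0, 437]) spool();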